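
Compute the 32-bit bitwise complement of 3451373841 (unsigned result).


~0b11001101101101111100100100010001 = 0b110010010010000011011011101110 = 843593454 (32-bit unsigned)

843593454


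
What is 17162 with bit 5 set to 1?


17162 | (1 << 5) = 17162 | 32 = 17194

17194


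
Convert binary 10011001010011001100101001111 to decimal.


10011001010011001100101001111 in decimal = 321493327

321493327


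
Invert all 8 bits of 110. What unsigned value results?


110 ^ 255 = 145

145


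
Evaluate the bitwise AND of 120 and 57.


0b1111000 & 0b111001 = 0b111000 = 56

56


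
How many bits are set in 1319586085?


0b1001110101001110100100100100101 has 15 set bits

15


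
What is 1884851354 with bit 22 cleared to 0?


1884851354 & ~(1 << 22) = 1880657050

1880657050


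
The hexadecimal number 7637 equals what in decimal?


7637 hex = 30263 decimal

30263


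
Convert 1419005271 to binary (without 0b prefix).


1419005271 = 1010100100101000100110101010111 in binary

1010100100101000100110101010111


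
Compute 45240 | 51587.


0b1011000010111000 | 0b1100100110000011 = 0b1111100110111011 = 63931

63931


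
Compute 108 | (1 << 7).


108 | (1 << 7) = 108 | 128 = 236

236


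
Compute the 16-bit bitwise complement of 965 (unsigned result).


~0b1111000101 = 0b1111110000111010 = 64570 (16-bit unsigned)

64570


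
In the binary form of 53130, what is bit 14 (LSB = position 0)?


0b1100111110001010, position 14 = 1

1


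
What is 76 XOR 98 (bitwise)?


0b1001100 ^ 0b1100010 = 0b101110 = 46

46


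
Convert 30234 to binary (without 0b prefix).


30234 = 111011000011010 in binary

111011000011010


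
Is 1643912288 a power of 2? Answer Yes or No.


0b1100001111111000001110001100000. Multiple bits set => No

No


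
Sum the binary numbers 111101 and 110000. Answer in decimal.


111101 + 110000 = 1101101 = 109

109


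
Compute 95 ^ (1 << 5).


95 ^ (1 << 5) = 95 ^ 32 = 127

127


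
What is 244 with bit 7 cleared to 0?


244 & ~(1 << 7) = 116

116


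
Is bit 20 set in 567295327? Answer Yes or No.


0b100001110100000011110101011111, bit 20 = 1. Yes

Yes


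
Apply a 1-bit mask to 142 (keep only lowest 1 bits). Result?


142 & 1 = 0

0


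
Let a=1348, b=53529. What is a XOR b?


1348 ^ 53529 = 54365

54365


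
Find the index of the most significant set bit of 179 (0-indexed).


0b10110011. Highest set bit at position 7

7


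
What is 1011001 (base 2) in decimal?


1011001 in decimal = 89

89


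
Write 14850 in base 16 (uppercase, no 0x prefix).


14850 = 3A02 hex

3A02


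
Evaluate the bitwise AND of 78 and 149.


0b1001110 & 0b10010101 = 0b100 = 4

4


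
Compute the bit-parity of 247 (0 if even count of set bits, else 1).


0b11110111 has 7 ones => parity 1

1


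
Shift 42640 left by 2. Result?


0b1010011010010000 << 2 = 0b101001101001000000 = 170560

170560


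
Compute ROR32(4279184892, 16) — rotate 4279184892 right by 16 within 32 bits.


Rotate 0b11111111000011110010110111111100 right by 16 (32-bit) = 0b101101111111001111111100001111 = 771555087

771555087


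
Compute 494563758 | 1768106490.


0b11101011110100111000110101110 | 0b1101001011000110010100111111010 = 0b1111101011110110111100111111110 = 2105244158

2105244158


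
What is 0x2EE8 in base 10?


2EE8 hex = 12008 decimal

12008


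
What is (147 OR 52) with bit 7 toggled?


Step 1: 147 | 52 = 183
Step 2: 183 ^ (1 << 7) = 183 ^ 128 = 55

55


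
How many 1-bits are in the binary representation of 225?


0b11100001 has 4 set bits

4


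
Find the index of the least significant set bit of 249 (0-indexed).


0b11111001. Lowest set bit at position 0

0


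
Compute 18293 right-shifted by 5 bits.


0b100011101110101 >> 5 = 0b1000111011 = 571

571


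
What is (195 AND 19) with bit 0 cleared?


Step 1: 195 & 19 = 3
Step 2: 3 & ~(1 << 0) = 2

2


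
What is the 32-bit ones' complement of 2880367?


2880367 ^ 4294967295 = 4292086928

4292086928


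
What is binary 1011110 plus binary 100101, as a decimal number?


1011110 + 100101 = 10000011 = 131

131


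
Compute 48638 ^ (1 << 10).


48638 ^ (1 << 10) = 48638 ^ 1024 = 47614

47614


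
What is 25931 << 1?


0b110010101001011 << 1 = 0b1100101010010110 = 51862

51862


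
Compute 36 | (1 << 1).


36 | (1 << 1) = 36 | 2 = 38

38


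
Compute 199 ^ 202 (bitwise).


0b11000111 ^ 0b11001010 = 0b1101 = 13

13


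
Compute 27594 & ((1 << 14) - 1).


27594 & 16383 = 11210

11210


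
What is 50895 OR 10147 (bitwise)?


0b1100011011001111 | 0b10011110100011 = 0b1110011111101111 = 59375

59375


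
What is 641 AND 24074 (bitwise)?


0b1010000001 & 0b101111000001010 = 0b1000000000 = 512

512


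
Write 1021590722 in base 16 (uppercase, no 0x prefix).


1021590722 = 3CE43CC2 hex

3CE43CC2


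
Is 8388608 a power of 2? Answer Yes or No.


0b100000000000000000000000. Only one bit set => Yes

Yes


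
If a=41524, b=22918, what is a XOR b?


41524 ^ 22918 = 64434

64434


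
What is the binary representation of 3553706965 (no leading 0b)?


3553706965 = 11010011110100010100001111010101 in binary

11010011110100010100001111010101


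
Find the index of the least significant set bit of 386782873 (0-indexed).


0b10111000011011101011010011001. Lowest set bit at position 0

0


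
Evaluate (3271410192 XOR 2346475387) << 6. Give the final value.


Step 1: 3271410192 ^ 2346475387 = 1226939755
Step 2: 1226939755 << 6 = 78524144320

78524144320


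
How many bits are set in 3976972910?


0b11101101000010111100101001101110 has 18 set bits

18


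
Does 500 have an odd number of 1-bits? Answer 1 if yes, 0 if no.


0b111110100 has 6 ones => parity 0

0


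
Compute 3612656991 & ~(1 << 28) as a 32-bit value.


3612656991 & ~(1 << 28) = 3344221535

3344221535


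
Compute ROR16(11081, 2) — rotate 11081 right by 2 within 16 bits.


Rotate 0b10101101001001 right by 2 (16-bit) = 0b100101011010010 = 19154

19154


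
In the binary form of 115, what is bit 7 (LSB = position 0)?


0b1110011, position 7 = 0

0


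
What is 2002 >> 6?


0b11111010010 >> 6 = 0b11111 = 31

31


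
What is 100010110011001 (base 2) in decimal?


100010110011001 in decimal = 17817

17817


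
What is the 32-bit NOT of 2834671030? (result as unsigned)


~0b10101000111101011010010110110110 = 0b1010111000010100101101001001001 = 1460296265 (32-bit unsigned)

1460296265


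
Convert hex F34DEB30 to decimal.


F34DEB30 hex = 4081969968 decimal

4081969968


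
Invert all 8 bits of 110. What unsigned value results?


110 ^ 255 = 145

145


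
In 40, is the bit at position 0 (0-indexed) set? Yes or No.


0b101000, bit 0 = 0. No

No


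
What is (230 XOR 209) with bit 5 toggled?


Step 1: 230 ^ 209 = 55
Step 2: 55 ^ (1 << 5) = 55 ^ 32 = 23

23


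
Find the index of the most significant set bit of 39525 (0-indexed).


0b1001101001100101. Highest set bit at position 15

15


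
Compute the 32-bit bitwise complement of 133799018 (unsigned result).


~0b111111110011001110001101010 = 0b11111000000001100110001110010101 = 4161168277 (32-bit unsigned)

4161168277


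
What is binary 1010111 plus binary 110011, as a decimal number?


1010111 + 110011 = 10001010 = 138

138


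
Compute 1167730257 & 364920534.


0b1000101100110100010011001010001 & 0b10101110000000011111011010110 = 0b101100000000010011001010000 = 92284496

92284496


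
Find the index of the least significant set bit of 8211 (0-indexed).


0b10000000010011. Lowest set bit at position 0

0


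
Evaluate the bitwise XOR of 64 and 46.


0b1000000 ^ 0b101110 = 0b1101110 = 110

110


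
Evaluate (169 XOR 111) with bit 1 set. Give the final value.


Step 1: 169 ^ 111 = 198
Step 2: 198 | (1 << 1) = 198 | 2 = 198

198


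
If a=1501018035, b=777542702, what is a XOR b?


1501018035 ^ 777542702 = 1999629213

1999629213


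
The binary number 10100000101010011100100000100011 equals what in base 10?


10100000101010011100100000100011 in decimal = 2695481379

2695481379


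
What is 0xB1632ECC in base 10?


B1632ECC hex = 2976067276 decimal

2976067276


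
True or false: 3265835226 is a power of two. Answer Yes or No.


0b11000010101010001011000011011010. Multiple bits set => No

No


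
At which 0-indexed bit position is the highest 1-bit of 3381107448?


0b11001001100001111001101011111000. Highest set bit at position 31

31


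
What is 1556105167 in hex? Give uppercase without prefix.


1556105167 = 5CC047CF hex

5CC047CF


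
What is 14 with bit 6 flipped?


14 ^ (1 << 6) = 14 ^ 64 = 78

78


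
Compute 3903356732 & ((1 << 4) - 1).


3903356732 & 15 = 12

12


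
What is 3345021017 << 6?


0b11000111011000001111100001011001 << 6 = 0b11000111011000001111100001011001000000 = 214081345088

214081345088


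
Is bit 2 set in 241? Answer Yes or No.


0b11110001, bit 2 = 0. No

No


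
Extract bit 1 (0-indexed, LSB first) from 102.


0b1100110, position 1 = 1

1


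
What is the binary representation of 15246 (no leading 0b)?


15246 = 11101110001110 in binary

11101110001110


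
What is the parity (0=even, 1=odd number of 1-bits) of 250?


0b11111010 has 6 ones => parity 0

0


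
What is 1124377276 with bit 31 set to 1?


1124377276 | (1 << 31) = 1124377276 | 2147483648 = 3271860924

3271860924


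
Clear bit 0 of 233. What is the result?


233 & ~(1 << 0) = 232

232


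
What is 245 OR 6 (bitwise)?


0b11110101 | 0b110 = 0b11110111 = 247

247


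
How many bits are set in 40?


0b101000 has 2 set bits

2


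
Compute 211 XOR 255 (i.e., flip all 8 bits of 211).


211 ^ 255 = 44

44


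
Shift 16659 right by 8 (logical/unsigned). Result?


0b100000100010011 >> 8 = 0b1000001 = 65

65


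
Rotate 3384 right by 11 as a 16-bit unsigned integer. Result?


Rotate 0b110100111000 right by 11 (16-bit) = 0b1010011100000001 = 42753

42753


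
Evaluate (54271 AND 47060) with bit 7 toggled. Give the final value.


Step 1: 54271 & 47060 = 37844
Step 2: 37844 ^ (1 << 7) = 37844 ^ 128 = 37716

37716


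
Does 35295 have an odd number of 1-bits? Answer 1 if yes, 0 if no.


0b1000100111011111 has 10 ones => parity 0

0


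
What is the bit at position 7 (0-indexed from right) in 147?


0b10010011, position 7 = 1

1


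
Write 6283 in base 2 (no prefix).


6283 = 1100010001011 in binary

1100010001011


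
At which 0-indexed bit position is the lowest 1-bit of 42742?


0b1010011011110110. Lowest set bit at position 1

1


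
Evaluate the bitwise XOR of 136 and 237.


0b10001000 ^ 0b11101101 = 0b1100101 = 101

101


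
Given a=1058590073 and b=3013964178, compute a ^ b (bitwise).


1058590073 ^ 3013964178 = 2361244907

2361244907


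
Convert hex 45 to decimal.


45 hex = 69 decimal

69


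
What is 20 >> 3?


0b10100 >> 3 = 0b10 = 2

2


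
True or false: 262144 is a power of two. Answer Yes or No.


0b1000000000000000000. Only one bit set => Yes

Yes


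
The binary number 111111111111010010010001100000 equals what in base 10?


111111111111010010010001100000 in decimal = 1073554528

1073554528


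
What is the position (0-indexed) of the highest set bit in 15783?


0b11110110100111. Highest set bit at position 13

13


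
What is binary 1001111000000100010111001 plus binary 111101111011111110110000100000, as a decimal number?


1001111000000100010111001 + 111101111011111110110000100000 = 111111001010111111010011011001 = 1059845337

1059845337


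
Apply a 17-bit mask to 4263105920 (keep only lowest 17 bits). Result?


4263105920 & 131071 = 120192

120192


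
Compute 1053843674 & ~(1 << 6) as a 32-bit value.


1053843674 & ~(1 << 6) = 1053843610

1053843610


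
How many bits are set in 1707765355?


0b1100101110010100110111001101011 has 18 set bits

18


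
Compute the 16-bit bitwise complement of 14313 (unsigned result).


~0b11011111101001 = 0b1100100000010110 = 51222 (16-bit unsigned)

51222


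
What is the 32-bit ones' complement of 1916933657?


1916933657 ^ 4294967295 = 2378033638

2378033638


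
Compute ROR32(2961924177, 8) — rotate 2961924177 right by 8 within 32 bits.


Rotate 0b10110000100010110110000001010001 right by 8 (32-bit) = 0b1010001101100001000101101100000 = 1370524512

1370524512


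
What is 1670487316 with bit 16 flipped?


1670487316 ^ (1 << 16) = 1670487316 ^ 65536 = 1670421780

1670421780


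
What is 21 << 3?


0b10101 << 3 = 0b10101000 = 168

168


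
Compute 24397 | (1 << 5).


24397 | (1 << 5) = 24397 | 32 = 24429

24429


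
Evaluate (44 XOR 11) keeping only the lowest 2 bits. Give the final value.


Step 1: 44 ^ 11 = 39
Step 2: 39 & 3 = 3

3


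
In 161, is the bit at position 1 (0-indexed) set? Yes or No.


0b10100001, bit 1 = 0. No

No


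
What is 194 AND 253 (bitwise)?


0b11000010 & 0b11111101 = 0b11000000 = 192

192


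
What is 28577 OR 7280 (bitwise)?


0b110111110100001 | 0b1110001110000 = 0b111111111110001 = 32753

32753


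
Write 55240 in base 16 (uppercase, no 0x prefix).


55240 = D7C8 hex

D7C8


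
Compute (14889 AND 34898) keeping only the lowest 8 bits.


Step 1: 14889 & 34898 = 2048
Step 2: 2048 & 255 = 0

0


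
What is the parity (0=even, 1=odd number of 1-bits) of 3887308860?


0b11100111101100111010000000111100 has 17 ones => parity 1

1


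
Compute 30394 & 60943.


0b111011010111010 & 0b1110111000001111 = 0b110011000001010 = 26122

26122


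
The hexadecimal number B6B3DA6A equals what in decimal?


B6B3DA6A hex = 3065240170 decimal

3065240170


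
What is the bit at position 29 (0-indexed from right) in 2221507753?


0b10000100011010011000010010101001, position 29 = 0

0


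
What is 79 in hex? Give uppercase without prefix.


79 = 4F hex

4F


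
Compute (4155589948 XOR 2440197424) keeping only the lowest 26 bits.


Step 1: 4155589948 ^ 2440197424 = 1724067852
Step 2: 1724067852 & 67108863 = 46346252

46346252


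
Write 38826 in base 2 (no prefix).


38826 = 1001011110101010 in binary

1001011110101010


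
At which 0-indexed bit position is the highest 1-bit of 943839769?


0b111000010000011101101000011001. Highest set bit at position 29

29


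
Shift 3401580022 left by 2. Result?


0b11001010101111111111110111110110 << 2 = 0b1100101010111111111111011111011000 = 13606320088

13606320088


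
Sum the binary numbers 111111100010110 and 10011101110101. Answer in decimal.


111111100010110 + 10011101110101 = 1010011010001011 = 42635

42635


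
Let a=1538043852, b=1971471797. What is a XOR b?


1538043852 ^ 1971471797 = 774826617

774826617


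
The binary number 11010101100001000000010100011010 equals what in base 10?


11010101100001000000010100011010 in decimal = 3582199066

3582199066


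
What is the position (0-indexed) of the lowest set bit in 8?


0b1000. Lowest set bit at position 3

3


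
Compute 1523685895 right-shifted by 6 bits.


0b1011010110100011001101000000111 >> 6 = 0b1011010110100011001101000 = 23807592

23807592


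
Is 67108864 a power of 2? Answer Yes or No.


0b100000000000000000000000000. Only one bit set => Yes

Yes


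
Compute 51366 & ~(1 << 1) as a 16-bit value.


51366 & ~(1 << 1) = 51364

51364


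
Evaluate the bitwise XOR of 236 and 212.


0b11101100 ^ 0b11010100 = 0b111000 = 56

56


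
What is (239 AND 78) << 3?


Step 1: 239 & 78 = 78
Step 2: 78 << 3 = 624

624


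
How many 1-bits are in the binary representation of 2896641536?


0b10101100101001110011111000000000 has 14 set bits

14


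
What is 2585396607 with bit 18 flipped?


2585396607 ^ (1 << 18) = 2585396607 ^ 262144 = 2585658751

2585658751


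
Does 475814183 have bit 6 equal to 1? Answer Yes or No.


0b11100010111000101100100100111, bit 6 = 0. No

No


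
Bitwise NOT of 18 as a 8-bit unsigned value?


~0b10010 = 0b11101101 = 237 (8-bit unsigned)

237


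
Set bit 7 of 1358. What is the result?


1358 | (1 << 7) = 1358 | 128 = 1486

1486


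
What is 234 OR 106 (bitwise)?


0b11101010 | 0b1101010 = 0b11101010 = 234

234


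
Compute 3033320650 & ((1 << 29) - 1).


3033320650 & 536870911 = 348966090

348966090


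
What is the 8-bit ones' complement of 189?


189 ^ 255 = 66

66


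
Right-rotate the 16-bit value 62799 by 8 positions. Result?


Rotate 0b1111010101001111 right by 8 (16-bit) = 0b100111111110101 = 20469

20469


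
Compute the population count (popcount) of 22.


0b10110 has 3 set bits

3


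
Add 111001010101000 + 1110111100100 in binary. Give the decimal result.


111001010101000 + 1110111100100 = 1001000010001100 = 37004

37004


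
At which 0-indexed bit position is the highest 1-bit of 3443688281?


0b11001101010000101000001101011001. Highest set bit at position 31

31


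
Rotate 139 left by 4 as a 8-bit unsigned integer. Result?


Rotate 0b10001011 left by 4 (8-bit) = 0b10111000 = 184

184


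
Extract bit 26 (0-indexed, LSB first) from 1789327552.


0b1101010101001101111100011000000, position 26 = 0

0


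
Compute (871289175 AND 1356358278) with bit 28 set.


Step 1: 871289175 & 1356358278 = 281559046
Step 2: 281559046 | (1 << 28) = 281559046 | 268435456 = 281559046

281559046


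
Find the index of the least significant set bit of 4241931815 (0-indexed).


0b11111100110101101011111000100111. Lowest set bit at position 0

0


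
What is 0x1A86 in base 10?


1A86 hex = 6790 decimal

6790


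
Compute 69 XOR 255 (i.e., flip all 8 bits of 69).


69 ^ 255 = 186

186


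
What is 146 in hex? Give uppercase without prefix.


146 = 92 hex

92


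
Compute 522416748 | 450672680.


0b11111001000110111001001101100 | 0b11010110111001011100000101000 = 0b11111111111111111101001101100 = 536869484

536869484


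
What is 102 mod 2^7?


102 & 127 = 102

102


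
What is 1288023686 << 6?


0b1001100110001011010111010000110 << 6 = 0b1001100110001011010111010000110000000 = 82433515904

82433515904


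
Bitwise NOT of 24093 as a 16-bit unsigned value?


~0b101111000011101 = 0b1010000111100010 = 41442 (16-bit unsigned)

41442


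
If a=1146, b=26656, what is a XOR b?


1146 ^ 26656 = 27738

27738


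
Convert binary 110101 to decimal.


110101 in decimal = 53

53


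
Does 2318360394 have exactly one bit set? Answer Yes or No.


0b10001010001011110101111101001010. Multiple bits set => No

No


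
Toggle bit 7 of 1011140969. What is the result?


1011140969 ^ (1 << 7) = 1011140969 ^ 128 = 1011141097

1011141097


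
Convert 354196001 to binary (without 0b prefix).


354196001 = 10101000111001001101000100001 in binary

10101000111001001101000100001


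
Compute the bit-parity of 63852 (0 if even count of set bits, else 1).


0b1111100101101100 has 10 ones => parity 0

0


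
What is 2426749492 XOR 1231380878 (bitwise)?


0b10010000101001010100001000110100 ^ 0b1001001011001010110000110001110 = 0b11011001110000000010001110111010 = 3653247930

3653247930


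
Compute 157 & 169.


0b10011101 & 0b10101001 = 0b10001001 = 137

137


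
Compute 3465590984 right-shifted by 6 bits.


0b11001110100100001011100011001000 >> 6 = 0b11001110100100001011100011 = 54149859

54149859


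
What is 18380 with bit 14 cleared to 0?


18380 & ~(1 << 14) = 1996

1996


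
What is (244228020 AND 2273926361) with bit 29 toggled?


Step 1: 244228020 & 2273926361 = 109583504
Step 2: 109583504 ^ (1 << 29) = 109583504 ^ 536870912 = 646454416

646454416


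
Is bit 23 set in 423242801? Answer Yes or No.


0b11001001110100010110000110001, bit 23 = 0. No

No


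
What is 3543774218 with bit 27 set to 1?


3543774218 | (1 << 27) = 3543774218 | 134217728 = 3677991946

3677991946


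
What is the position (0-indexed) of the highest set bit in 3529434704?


0b11010010010111101110011001010000. Highest set bit at position 31

31


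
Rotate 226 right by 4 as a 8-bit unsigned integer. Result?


Rotate 0b11100010 right by 4 (8-bit) = 0b101110 = 46

46


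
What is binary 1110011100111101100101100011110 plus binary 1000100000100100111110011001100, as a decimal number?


1110011100111101100101100011110 + 1000100000100100111110011001100 = 10110111101100010100011111101010 = 3081848810

3081848810


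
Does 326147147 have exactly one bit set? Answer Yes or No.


0b10011011100001001110001001011. Multiple bits set => No

No


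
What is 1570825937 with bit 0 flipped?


1570825937 ^ (1 << 0) = 1570825937 ^ 1 = 1570825936

1570825936


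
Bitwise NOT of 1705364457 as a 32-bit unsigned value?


~0b1100101101001011100101111101001 = 0b10011010010110100011010000010110 = 2589602838 (32-bit unsigned)

2589602838


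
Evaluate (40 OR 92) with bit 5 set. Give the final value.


Step 1: 40 | 92 = 124
Step 2: 124 | (1 << 5) = 124 | 32 = 124

124


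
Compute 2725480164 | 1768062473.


0b10100010011100111000011011100100 | 0b1101001011000100111111000001001 = 0b11101011011100111111111011101101 = 3950247661

3950247661


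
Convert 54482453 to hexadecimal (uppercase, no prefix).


54482453 = 33F5615 hex

33F5615


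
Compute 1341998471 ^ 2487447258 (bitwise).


0b1001111111111010100010110000111 ^ 0b10010100010000110110111011011010 = 0b11011011101111100010101101011101 = 3686673245

3686673245


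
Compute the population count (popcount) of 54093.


0b1101001101001101 has 9 set bits

9


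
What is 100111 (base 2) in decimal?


100111 in decimal = 39

39


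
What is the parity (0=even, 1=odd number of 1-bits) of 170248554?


0b1010001001011100100101101010 has 13 ones => parity 1

1


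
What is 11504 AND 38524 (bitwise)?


0b10110011110000 & 0b1001011001111100 = 0b10001110000 = 1136

1136


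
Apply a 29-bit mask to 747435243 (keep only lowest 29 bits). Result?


747435243 & 536870911 = 210564331

210564331


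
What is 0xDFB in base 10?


DFB hex = 3579 decimal

3579


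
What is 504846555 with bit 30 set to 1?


504846555 | (1 << 30) = 504846555 | 1073741824 = 1578588379

1578588379


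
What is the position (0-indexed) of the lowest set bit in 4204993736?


0b11111010101000110001110011001000. Lowest set bit at position 3

3


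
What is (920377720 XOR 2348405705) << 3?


Step 1: 920377720 ^ 2348405705 = 3173124785
Step 2: 3173124785 << 3 = 25384998280

25384998280


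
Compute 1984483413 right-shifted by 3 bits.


0b1110110010010001101000001010101 >> 3 = 0b1110110010010001101000001010 = 248060426

248060426


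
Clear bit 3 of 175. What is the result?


175 & ~(1 << 3) = 167

167


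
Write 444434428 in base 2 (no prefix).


444434428 = 11010011111011000011111111100 in binary

11010011111011000011111111100


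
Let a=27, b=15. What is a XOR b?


27 ^ 15 = 20

20


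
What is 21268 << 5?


0b101001100010100 << 5 = 0b10100110001010000000 = 680576

680576


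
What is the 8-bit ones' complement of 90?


90 ^ 255 = 165

165


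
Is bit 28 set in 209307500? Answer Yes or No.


0b1100011110011100011101101100, bit 28 = 0. No

No


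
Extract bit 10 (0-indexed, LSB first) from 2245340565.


0b10000101110101010010110110010101, position 10 = 1

1


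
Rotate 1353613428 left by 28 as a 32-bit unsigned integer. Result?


Rotate 0b1010000101011101000000001110100 left by 28 (32-bit) = 0b1000101000010101110100000000111 = 1158342663

1158342663


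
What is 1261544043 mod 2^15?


1261544043 & 32767 = 8811

8811


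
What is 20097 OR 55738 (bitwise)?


0b100111010000001 | 0b1101100110111010 = 0b1101111110111011 = 57275

57275


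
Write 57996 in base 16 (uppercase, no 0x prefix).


57996 = E28C hex

E28C


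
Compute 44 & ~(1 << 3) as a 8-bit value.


44 & ~(1 << 3) = 36

36


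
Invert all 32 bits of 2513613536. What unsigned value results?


2513613536 ^ 4294967295 = 1781353759

1781353759


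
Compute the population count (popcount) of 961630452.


0b111001010100010101000011110100 has 14 set bits

14


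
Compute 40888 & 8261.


0b1001111110111000 & 0b10000001000101 = 0b0 = 0

0


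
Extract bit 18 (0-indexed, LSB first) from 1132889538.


0b1000011100001101000010111000010, position 18 = 1

1


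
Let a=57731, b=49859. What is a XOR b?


57731 ^ 49859 = 9024

9024


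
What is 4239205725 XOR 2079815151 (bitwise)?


0b11111100101011010010010101011101 ^ 0b1111011111101110111010111101111 = 0b10000111010110100101000010110010 = 2270843058

2270843058


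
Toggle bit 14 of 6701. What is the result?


6701 ^ (1 << 14) = 6701 ^ 16384 = 23085

23085


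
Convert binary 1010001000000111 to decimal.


1010001000000111 in decimal = 41479

41479


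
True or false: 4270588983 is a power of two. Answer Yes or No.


0b11111110100011000000010000110111. Multiple bits set => No

No


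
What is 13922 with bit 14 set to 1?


13922 | (1 << 14) = 13922 | 16384 = 30306

30306


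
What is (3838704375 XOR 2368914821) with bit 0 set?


Step 1: 3838704375 ^ 2368914821 = 1778335602
Step 2: 1778335602 | (1 << 0) = 1778335602 | 1 = 1778335603

1778335603


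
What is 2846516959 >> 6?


0b10101001101010100110011011011111 >> 6 = 0b10101001101010100110011011 = 44476827

44476827


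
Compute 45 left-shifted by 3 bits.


0b101101 << 3 = 0b101101000 = 360

360


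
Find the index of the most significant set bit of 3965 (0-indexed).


0b111101111101. Highest set bit at position 11

11


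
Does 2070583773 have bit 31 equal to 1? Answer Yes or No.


0b1111011011010101001100111011101, bit 31 = 0. No

No


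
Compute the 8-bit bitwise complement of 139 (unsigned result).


~0b10001011 = 0b1110100 = 116 (8-bit unsigned)

116


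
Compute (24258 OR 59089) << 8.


Step 1: 24258 | 59089 = 65235
Step 2: 65235 << 8 = 16700160

16700160


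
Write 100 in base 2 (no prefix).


100 = 1100100 in binary

1100100


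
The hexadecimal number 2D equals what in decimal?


2D hex = 45 decimal

45


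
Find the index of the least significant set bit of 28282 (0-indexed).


0b110111001111010. Lowest set bit at position 1

1


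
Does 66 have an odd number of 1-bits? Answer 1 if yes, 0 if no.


0b1000010 has 2 ones => parity 0

0


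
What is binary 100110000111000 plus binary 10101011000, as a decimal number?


100110000111000 + 10101011000 = 101000110010000 = 20880

20880


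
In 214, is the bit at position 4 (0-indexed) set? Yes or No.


0b11010110, bit 4 = 1. Yes

Yes


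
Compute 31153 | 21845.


0b111100110110001 | 0b101010101010101 = 0b111110111110101 = 32245

32245


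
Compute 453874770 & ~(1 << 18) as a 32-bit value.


453874770 & ~(1 << 18) = 453612626

453612626


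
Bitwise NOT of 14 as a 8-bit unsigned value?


~0b1110 = 0b11110001 = 241 (8-bit unsigned)

241


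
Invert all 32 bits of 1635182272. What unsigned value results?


1635182272 ^ 4294967295 = 2659785023

2659785023


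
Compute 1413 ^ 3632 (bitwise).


0b10110000101 ^ 0b111000110000 = 0b101110110101 = 2997

2997


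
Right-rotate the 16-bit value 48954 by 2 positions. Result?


Rotate 0b1011111100111010 right by 2 (16-bit) = 0b1010111111001110 = 45006

45006


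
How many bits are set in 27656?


0b110110000001000 has 5 set bits

5


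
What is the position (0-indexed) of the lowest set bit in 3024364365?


0b10110100010001000010001101001101. Lowest set bit at position 0

0


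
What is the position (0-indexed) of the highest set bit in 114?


0b1110010. Highest set bit at position 6

6


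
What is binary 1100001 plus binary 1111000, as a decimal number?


1100001 + 1111000 = 11011001 = 217

217


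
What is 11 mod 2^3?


11 & 7 = 3

3


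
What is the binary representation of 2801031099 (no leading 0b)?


2801031099 = 10100110111101000101011110111011 in binary

10100110111101000101011110111011


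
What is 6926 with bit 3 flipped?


6926 ^ (1 << 3) = 6926 ^ 8 = 6918

6918


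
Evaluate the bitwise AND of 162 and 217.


0b10100010 & 0b11011001 = 0b10000000 = 128

128


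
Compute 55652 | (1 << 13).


55652 | (1 << 13) = 55652 | 8192 = 63844

63844


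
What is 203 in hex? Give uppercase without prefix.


203 = CB hex

CB


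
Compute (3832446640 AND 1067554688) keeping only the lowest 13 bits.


Step 1: 3832446640 & 1067554688 = 606082688
Step 2: 606082688 & 8191 = 5760

5760


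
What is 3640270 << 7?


0b1101111000101111001110 << 7 = 0b11011110001011110011100000000 = 465954560

465954560


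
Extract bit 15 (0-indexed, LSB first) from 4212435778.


0b11111011000101001010101101000010, position 15 = 1

1


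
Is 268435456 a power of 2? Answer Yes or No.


0b10000000000000000000000000000. Only one bit set => Yes

Yes


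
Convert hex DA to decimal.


DA hex = 218 decimal

218


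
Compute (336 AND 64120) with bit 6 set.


Step 1: 336 & 64120 = 80
Step 2: 80 | (1 << 6) = 80 | 64 = 80

80


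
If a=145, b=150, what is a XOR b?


145 ^ 150 = 7

7


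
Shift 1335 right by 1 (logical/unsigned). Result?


0b10100110111 >> 1 = 0b1010011011 = 667

667


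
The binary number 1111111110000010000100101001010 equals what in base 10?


1111111110000010000100101001010 in decimal = 2143357258

2143357258


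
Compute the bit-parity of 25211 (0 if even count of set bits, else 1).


0b110001001111011 has 9 ones => parity 1

1


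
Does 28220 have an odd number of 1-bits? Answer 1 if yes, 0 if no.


0b110111000111100 has 9 ones => parity 1

1


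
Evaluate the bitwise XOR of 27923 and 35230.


0b110110100010011 ^ 0b1000100110011110 = 0b1110010010001101 = 58509

58509


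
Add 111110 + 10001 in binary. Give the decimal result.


111110 + 10001 = 1001111 = 79

79


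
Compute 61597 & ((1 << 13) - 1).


61597 & 8191 = 4253

4253


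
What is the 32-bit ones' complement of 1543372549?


1543372549 ^ 4294967295 = 2751594746

2751594746


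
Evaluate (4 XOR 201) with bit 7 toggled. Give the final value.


Step 1: 4 ^ 201 = 205
Step 2: 205 ^ (1 << 7) = 205 ^ 128 = 77

77


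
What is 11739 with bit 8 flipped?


11739 ^ (1 << 8) = 11739 ^ 256 = 11483

11483


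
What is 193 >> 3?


0b11000001 >> 3 = 0b11000 = 24

24


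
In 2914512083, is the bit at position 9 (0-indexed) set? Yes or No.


0b10101101101101111110110011010011, bit 9 = 0. No

No


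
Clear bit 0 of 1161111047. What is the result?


1161111047 & ~(1 << 0) = 1161111046

1161111046


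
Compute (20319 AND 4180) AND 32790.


Step 1: 20319 & 4180 = 84
Step 2: 84 & 32790 = 20

20


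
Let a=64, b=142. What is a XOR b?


64 ^ 142 = 206

206


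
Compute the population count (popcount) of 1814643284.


0b1101100001010010100001001010100 has 12 set bits

12


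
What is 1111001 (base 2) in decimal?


1111001 in decimal = 121

121


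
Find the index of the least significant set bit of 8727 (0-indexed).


0b10001000010111. Lowest set bit at position 0

0


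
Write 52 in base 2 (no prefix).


52 = 110100 in binary

110100


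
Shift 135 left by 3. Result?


0b10000111 << 3 = 0b10000111000 = 1080

1080


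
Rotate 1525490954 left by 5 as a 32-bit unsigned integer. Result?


Rotate 0b1011010111011010010010100001010 left by 5 (32-bit) = 0b1011101101001001010000101001011 = 1571070283

1571070283


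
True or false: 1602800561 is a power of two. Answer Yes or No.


0b1011111100010001100101110110001. Multiple bits set => No

No


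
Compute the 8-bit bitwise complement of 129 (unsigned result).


~0b10000001 = 0b1111110 = 126 (8-bit unsigned)

126


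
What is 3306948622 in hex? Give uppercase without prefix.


3306948622 = C51C080E hex

C51C080E


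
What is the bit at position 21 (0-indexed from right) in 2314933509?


0b10001001111110110001010100000101, position 21 = 1

1


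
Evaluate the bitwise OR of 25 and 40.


0b11001 | 0b101000 = 0b111001 = 57

57


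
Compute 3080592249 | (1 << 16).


3080592249 | (1 << 16) = 3080592249 | 65536 = 3080657785

3080657785


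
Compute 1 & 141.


0b1 & 0b10001101 = 0b1 = 1

1


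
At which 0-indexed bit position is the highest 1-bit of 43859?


0b1010101101010011. Highest set bit at position 15

15


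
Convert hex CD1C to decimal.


CD1C hex = 52508 decimal

52508


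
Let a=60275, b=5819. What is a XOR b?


60275 ^ 5819 = 64968

64968


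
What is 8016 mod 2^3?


8016 & 7 = 0

0


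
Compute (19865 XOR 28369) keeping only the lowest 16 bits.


Step 1: 19865 ^ 28369 = 9032
Step 2: 9032 & 65535 = 9032

9032


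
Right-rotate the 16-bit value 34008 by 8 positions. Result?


Rotate 0b1000010011011000 right by 8 (16-bit) = 0b1101100010000100 = 55428

55428


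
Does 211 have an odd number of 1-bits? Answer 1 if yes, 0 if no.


0b11010011 has 5 ones => parity 1

1


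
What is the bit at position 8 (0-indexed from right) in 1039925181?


0b111101111110111111111110111101, position 8 = 1

1


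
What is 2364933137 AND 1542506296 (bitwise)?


0b10001100111101100000010000010001 & 0b1011011111100001100011100111000 = 0b1000111100000000010000010000 = 149947408

149947408


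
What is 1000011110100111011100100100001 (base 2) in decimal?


1000011110100111011100100100001 in decimal = 1137948961

1137948961


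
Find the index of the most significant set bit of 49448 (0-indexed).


0b1100000100101000. Highest set bit at position 15

15


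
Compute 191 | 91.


0b10111111 | 0b1011011 = 0b11111111 = 255

255


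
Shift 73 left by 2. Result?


0b1001001 << 2 = 0b100100100 = 292

292


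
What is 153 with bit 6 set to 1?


153 | (1 << 6) = 153 | 64 = 217

217


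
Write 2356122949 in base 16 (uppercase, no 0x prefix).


2356122949 = 8C6F9545 hex

8C6F9545


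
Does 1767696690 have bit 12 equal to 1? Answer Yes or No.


0b1101001010111001110100100110010, bit 12 = 0. No

No


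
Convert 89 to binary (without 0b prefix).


89 = 1011001 in binary

1011001


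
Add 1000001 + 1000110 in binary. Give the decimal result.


1000001 + 1000110 = 10000111 = 135

135


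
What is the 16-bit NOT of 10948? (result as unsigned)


~0b10101011000100 = 0b1101010100111011 = 54587 (16-bit unsigned)

54587


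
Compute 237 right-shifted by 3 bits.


0b11101101 >> 3 = 0b11101 = 29

29


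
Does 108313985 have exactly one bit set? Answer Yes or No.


0b110011101001011110110000001. Multiple bits set => No

No


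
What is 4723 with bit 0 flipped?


4723 ^ (1 << 0) = 4723 ^ 1 = 4722

4722


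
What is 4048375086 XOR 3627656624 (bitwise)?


0b11110001010011010100110100101110 ^ 0b11011000001110011010010110110000 = 0b101001011101001110100010011110 = 695527582

695527582


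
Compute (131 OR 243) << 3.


Step 1: 131 | 243 = 243
Step 2: 243 << 3 = 1944

1944


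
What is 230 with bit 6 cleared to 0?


230 & ~(1 << 6) = 166

166


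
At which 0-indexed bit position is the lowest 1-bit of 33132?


0b1000000101101100. Lowest set bit at position 2

2


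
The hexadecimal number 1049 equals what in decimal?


1049 hex = 4169 decimal

4169


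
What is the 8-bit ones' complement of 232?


232 ^ 255 = 23

23


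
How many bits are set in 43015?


0b1010100000000111 has 6 set bits

6


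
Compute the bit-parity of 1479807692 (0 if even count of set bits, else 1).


0b1011000001101000001001011001100 has 12 ones => parity 0

0


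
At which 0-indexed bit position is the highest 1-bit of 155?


0b10011011. Highest set bit at position 7

7


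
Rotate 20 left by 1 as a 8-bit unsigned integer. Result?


Rotate 0b10100 left by 1 (8-bit) = 0b101000 = 40

40


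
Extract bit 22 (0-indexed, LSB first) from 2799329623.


0b10100110110110100110000101010111, position 22 = 1

1


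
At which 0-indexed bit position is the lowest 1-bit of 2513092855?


0b10010101110010101100000011110111. Lowest set bit at position 0

0


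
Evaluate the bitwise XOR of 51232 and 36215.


0b1100100000100000 ^ 0b1000110101110111 = 0b100010101010111 = 17751

17751


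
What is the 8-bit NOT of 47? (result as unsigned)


~0b101111 = 0b11010000 = 208 (8-bit unsigned)

208


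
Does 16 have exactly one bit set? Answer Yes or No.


0b10000. Only one bit set => Yes

Yes


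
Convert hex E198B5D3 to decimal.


E198B5D3 hex = 3784881619 decimal

3784881619


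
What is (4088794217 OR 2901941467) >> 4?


Step 1: 4088794217 | 2901941467 = 4294843643
Step 2: 4294843643 >> 4 = 268427727

268427727


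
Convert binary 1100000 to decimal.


1100000 in decimal = 96

96


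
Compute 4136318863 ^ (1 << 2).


4136318863 ^ (1 << 2) = 4136318863 ^ 4 = 4136318859

4136318859


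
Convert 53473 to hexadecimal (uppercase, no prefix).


53473 = D0E1 hex

D0E1


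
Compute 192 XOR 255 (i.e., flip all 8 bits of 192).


192 ^ 255 = 63

63


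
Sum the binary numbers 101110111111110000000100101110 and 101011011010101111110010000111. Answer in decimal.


101110111111110000000100101110 + 101011011010101111110010000111 = 1011010011010011111110110110101 = 1516895669

1516895669


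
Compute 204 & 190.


0b11001100 & 0b10111110 = 0b10001100 = 140

140


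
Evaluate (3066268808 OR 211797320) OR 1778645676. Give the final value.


Step 1: 3066268808 | 211797320 = 3202338248
Step 2: 3202338248 | 1778645676 = 4276092908

4276092908


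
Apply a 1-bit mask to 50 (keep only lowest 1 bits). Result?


50 & 1 = 0

0


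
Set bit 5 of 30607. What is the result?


30607 | (1 << 5) = 30607 | 32 = 30639

30639


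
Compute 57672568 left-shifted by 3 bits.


0b11011100000000001101111000 << 3 = 0b11011100000000001101111000000 = 461380544

461380544


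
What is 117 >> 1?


0b1110101 >> 1 = 0b111010 = 58

58


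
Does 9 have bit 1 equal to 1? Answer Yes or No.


0b1001, bit 1 = 0. No

No


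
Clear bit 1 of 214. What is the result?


214 & ~(1 << 1) = 212

212


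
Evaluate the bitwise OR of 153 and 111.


0b10011001 | 0b1101111 = 0b11111111 = 255

255


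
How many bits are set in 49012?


0b1011111101110100 has 11 set bits

11


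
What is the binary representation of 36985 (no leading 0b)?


36985 = 1001000001111001 in binary

1001000001111001
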